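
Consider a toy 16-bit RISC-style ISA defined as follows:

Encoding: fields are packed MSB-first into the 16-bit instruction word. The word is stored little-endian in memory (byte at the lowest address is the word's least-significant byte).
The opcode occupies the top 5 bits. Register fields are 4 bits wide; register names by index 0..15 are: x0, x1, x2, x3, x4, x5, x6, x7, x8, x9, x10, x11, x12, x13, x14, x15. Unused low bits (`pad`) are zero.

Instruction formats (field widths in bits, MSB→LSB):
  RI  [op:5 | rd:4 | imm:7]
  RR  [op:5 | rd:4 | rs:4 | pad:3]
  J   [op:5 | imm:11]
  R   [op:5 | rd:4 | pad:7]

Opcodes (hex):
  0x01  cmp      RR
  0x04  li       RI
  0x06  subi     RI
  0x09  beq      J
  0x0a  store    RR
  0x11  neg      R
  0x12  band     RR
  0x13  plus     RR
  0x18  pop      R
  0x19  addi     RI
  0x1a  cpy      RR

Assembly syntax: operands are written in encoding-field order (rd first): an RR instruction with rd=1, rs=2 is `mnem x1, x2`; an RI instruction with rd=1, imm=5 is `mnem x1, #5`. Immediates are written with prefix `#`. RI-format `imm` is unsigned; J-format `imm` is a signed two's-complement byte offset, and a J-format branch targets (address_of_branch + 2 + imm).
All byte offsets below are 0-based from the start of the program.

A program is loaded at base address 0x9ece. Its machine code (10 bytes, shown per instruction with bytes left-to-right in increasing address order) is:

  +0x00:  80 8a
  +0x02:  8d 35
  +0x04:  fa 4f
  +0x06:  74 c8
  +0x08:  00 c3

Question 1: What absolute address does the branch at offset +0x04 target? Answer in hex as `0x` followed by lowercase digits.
0x9ece

@+04  little-endian(fa 4f) = 0x4ffa
  opcode bits[15:11]=0x9: beq/J
  [10:0] imm=2042 (s11→-6) = #-6
  target = base 0x9ece + off 0x04 + 2 + imm -6 = 0x9ece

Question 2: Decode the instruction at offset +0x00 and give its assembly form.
neg x5

[00] 80 8a → 0x8a80
  top 5b → 0x11 → neg [R]
  rd@[10:7]=0x5 ⇒ x5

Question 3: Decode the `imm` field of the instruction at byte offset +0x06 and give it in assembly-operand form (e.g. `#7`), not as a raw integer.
#116

[06] 74 c8 → 0xc874
  op=0xc874>>11=0x19 ⇒ addi (RI)
  [10:7] rd=0 = x0
  [6:0] imm=116 = #116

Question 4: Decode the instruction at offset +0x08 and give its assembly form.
pop x6

[08] 00 c3 → 0xc300
  op=0xc300>>11=0x18 ⇒ pop (R)
  rd@[10:7]=0x6 ⇒ x6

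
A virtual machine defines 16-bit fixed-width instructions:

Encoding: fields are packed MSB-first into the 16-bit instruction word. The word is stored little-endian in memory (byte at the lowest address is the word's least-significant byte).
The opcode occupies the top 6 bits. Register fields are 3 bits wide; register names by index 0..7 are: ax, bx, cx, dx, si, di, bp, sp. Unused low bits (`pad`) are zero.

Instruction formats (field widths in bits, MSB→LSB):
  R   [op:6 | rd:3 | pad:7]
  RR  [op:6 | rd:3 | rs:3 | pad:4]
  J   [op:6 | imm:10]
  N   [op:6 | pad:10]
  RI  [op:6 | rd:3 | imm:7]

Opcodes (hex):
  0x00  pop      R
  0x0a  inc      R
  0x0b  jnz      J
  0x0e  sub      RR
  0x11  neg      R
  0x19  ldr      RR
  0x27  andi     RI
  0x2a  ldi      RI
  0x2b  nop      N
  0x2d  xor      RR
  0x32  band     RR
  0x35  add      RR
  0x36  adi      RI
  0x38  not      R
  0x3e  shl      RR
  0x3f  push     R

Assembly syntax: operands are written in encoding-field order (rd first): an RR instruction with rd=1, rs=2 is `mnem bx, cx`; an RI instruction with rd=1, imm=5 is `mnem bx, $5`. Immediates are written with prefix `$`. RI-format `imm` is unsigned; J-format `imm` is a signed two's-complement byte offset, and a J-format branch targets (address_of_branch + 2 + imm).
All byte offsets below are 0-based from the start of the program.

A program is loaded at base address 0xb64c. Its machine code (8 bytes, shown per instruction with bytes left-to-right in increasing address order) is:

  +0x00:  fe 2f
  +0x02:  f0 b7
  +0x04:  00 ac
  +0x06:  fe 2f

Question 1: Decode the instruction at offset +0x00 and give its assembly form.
jnz $-2

[00] fe 2f → 0x2ffe
  opcode bits[15:10]=0xb: jnz/J
  [9:0] imm=1022 (s10→-2) = $-2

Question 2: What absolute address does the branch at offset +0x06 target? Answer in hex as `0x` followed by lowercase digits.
@+06  little-endian(fe 2f) = 0x2ffe
  op=0x2ffe>>10=0xb ⇒ jnz (J)
  [9:0] imm=1022 (s10→-2) = $-2
  target = base 0xb64c + off 0x06 + 2 + imm -2 = 0xb652

0xb652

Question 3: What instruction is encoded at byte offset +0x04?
nop

@+04  little-endian(00 ac) = 0xac00
  top 6b → 0x2b → nop [N]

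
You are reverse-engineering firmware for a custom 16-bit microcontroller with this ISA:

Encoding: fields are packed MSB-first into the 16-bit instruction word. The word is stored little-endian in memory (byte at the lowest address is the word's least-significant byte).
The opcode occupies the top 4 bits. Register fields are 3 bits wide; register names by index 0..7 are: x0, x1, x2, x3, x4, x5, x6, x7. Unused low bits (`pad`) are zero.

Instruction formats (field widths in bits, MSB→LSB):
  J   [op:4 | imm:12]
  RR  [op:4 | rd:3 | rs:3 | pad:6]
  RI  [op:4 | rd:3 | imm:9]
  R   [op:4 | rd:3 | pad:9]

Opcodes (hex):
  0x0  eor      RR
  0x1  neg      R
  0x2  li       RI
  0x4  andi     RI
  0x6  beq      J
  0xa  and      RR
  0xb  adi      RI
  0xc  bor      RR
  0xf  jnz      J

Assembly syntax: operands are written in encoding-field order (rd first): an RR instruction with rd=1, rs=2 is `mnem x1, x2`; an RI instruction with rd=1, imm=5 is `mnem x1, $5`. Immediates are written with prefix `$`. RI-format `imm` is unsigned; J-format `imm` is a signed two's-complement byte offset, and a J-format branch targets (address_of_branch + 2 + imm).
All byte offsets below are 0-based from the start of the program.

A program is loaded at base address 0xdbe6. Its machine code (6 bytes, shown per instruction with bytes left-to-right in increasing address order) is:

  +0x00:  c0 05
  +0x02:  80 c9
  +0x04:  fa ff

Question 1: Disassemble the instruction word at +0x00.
eor x2, x7

@+00  little-endian(c0 05) = 0x05c0
  top 4b → 0x0 → eor [RR]
  [11:9] rd=2 = x2
  [8:6] rs=7 = x7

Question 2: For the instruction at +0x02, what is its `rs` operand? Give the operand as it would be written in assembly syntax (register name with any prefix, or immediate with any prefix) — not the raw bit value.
off 0x02: read 80 c9 as little → 0xc980
  opcode bits[15:12]=0xc: bor/RR
  rd: (w>>9)&0x7=0x4 → x4
  rs: (w>>6)&0x7=0x6 → x6

x6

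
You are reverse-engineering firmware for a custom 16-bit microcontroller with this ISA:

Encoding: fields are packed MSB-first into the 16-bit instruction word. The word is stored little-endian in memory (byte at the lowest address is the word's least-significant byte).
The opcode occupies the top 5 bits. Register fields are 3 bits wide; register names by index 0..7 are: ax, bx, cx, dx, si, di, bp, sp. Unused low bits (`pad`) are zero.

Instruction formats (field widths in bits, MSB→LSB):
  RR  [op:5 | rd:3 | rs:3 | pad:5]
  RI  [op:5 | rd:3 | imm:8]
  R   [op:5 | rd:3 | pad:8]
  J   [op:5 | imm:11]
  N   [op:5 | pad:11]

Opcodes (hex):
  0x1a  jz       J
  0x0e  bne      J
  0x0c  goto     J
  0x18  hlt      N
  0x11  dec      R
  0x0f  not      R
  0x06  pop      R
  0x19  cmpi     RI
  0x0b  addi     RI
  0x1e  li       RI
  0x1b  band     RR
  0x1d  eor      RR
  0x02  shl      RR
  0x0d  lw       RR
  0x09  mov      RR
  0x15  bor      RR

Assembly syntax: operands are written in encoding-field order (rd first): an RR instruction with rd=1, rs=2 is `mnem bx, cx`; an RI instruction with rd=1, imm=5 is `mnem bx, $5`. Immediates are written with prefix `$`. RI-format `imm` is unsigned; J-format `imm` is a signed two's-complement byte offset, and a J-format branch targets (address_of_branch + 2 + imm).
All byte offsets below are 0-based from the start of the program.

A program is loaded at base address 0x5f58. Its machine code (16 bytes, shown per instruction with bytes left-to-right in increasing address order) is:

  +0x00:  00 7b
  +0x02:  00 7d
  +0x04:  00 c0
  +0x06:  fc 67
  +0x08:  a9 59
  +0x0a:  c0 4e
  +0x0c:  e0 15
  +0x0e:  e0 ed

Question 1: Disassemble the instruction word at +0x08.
addi bx, $169

[08] a9 59 → 0x59a9
  op=0x59a9>>11=0xb ⇒ addi (RI)
  rd: (w>>8)&0x7=0x1 → bx
  imm: (w>>0)&0xff=0xa9 → $169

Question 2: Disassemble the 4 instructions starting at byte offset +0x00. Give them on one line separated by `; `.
not dx; not di; hlt; goto $-4

+0x00: 00 7b ⇒ word 0x7b00 (little)
  opcode bits[15:11]=0xf: not/R
  rd: (w>>8)&0x7=0x3 → dx
+0x02: 00 7d ⇒ word 0x7d00 (little)
  opcode bits[15:11]=0xf: not/R
  rd: (w>>8)&0x7=0x5 → di
+0x04: 00 c0 ⇒ word 0xc000 (little)
  opcode bits[15:11]=0x18: hlt/N
+0x06: fc 67 ⇒ word 0x67fc (little)
  opcode bits[15:11]=0xc: goto/J
  imm: (w>>0)&0x7ff=0x7fc (s11→-4) → $-4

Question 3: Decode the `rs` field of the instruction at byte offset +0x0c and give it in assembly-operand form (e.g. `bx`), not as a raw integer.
@+0c  little-endian(e0 15) = 0x15e0
  top 5b → 0x2 → shl [RR]
  rd@[10:8]=0x5 ⇒ di
  rs@[7:5]=0x7 ⇒ sp

sp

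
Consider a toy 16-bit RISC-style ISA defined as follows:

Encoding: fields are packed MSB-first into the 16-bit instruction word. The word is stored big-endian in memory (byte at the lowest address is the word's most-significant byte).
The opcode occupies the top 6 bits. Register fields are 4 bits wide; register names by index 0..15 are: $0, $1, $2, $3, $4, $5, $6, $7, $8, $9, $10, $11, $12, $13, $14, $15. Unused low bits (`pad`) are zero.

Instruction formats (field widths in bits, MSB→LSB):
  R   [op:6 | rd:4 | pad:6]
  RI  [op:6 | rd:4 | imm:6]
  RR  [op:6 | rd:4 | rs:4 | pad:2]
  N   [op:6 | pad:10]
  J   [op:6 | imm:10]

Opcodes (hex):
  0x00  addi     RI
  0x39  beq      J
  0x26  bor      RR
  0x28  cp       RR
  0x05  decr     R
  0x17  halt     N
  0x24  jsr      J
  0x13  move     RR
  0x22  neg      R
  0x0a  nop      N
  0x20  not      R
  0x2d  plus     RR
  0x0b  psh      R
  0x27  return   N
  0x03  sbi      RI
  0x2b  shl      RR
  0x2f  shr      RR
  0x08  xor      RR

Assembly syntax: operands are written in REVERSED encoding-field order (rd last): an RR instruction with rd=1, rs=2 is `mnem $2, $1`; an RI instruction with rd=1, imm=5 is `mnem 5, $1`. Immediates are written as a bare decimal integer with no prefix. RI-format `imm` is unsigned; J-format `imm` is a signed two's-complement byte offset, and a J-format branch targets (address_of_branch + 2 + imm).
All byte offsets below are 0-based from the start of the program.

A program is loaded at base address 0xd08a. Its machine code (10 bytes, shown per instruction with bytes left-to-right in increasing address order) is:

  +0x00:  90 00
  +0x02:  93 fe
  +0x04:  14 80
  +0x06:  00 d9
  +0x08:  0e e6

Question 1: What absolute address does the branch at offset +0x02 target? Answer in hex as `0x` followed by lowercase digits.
0xd08c

[02] 93 fe → 0x93fe
  top 6b → 0x24 → jsr [J]
  [9:0] imm=1022 (s10→-2) = -2
  target = base 0xd08a + off 0x02 + 2 + imm -2 = 0xd08c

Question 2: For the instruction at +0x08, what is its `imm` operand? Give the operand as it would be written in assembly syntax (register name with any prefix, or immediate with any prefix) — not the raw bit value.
38

+0x08: 0e e6 ⇒ word 0x0ee6 (big)
  opcode bits[15:10]=0x3: sbi/RI
  rd: (w>>6)&0xf=0xb → $11
  imm: (w>>0)&0x3f=0x26 → 38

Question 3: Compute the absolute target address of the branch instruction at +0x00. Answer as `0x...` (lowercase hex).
[00] 90 00 → 0x9000
  opcode bits[15:10]=0x24: jsr/J
  imm: (w>>0)&0x3ff=0x0 → 0
  target = base 0xd08a + off 0x00 + 2 + imm 0 = 0xd08c

0xd08c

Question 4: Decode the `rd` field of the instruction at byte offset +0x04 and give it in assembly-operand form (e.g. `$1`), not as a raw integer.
off 0x04: read 14 80 as big → 0x1480
  op=0x1480>>10=0x5 ⇒ decr (R)
  [9:6] rd=2 = $2

$2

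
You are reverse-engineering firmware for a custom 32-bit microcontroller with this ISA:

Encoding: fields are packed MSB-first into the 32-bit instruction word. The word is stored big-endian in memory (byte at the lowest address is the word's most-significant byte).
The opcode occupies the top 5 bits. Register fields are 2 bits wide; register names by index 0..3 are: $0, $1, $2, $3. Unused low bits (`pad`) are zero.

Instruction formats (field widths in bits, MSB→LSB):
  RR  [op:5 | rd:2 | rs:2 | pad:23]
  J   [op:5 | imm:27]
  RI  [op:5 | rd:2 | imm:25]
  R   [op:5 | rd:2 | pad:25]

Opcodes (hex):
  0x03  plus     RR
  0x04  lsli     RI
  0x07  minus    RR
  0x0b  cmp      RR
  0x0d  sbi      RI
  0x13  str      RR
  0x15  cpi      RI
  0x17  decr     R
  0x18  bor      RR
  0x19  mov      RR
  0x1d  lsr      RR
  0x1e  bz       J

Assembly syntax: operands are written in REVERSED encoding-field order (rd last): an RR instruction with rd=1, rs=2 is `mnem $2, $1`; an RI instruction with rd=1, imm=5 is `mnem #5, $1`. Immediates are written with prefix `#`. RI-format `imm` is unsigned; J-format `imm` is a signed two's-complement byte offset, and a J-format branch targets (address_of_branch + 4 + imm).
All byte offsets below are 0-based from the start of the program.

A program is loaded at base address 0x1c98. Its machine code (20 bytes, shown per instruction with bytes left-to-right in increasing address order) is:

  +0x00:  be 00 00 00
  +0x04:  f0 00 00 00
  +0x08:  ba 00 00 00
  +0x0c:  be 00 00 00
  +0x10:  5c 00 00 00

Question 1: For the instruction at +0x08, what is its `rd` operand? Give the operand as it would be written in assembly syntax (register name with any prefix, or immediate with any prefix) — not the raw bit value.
@+08  big-endian(ba 00 00 00) = 0xba000000
  opcode bits[31:27]=0x17: decr/R
  rd@[26:25]=0x1 ⇒ $1

$1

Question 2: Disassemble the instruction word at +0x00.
[00] be 00 00 00 → 0xbe000000
  op=0xbe000000>>27=0x17 ⇒ decr (R)
  rd: (w>>25)&0x3=0x3 → $3

decr $3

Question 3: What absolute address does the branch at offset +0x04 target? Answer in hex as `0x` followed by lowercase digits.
0x1ca0

off 0x04: read f0 00 00 00 as big → 0xf0000000
  op=0xf0000000>>27=0x1e ⇒ bz (J)
  imm: (w>>0)&0x7ffffff=0x0 → #0
  target = base 0x1c98 + off 0x04 + 4 + imm 0 = 0x1ca0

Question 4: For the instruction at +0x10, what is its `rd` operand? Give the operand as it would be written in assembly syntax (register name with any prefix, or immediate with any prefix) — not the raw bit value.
@+10  big-endian(5c 00 00 00) = 0x5c000000
  opcode bits[31:27]=0xb: cmp/RR
  rd@[26:25]=0x2 ⇒ $2
  rs@[24:23]=0x0 ⇒ $0

$2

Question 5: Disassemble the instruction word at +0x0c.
decr $3

@+0c  big-endian(be 00 00 00) = 0xbe000000
  top 5b → 0x17 → decr [R]
  rd: (w>>25)&0x3=0x3 → $3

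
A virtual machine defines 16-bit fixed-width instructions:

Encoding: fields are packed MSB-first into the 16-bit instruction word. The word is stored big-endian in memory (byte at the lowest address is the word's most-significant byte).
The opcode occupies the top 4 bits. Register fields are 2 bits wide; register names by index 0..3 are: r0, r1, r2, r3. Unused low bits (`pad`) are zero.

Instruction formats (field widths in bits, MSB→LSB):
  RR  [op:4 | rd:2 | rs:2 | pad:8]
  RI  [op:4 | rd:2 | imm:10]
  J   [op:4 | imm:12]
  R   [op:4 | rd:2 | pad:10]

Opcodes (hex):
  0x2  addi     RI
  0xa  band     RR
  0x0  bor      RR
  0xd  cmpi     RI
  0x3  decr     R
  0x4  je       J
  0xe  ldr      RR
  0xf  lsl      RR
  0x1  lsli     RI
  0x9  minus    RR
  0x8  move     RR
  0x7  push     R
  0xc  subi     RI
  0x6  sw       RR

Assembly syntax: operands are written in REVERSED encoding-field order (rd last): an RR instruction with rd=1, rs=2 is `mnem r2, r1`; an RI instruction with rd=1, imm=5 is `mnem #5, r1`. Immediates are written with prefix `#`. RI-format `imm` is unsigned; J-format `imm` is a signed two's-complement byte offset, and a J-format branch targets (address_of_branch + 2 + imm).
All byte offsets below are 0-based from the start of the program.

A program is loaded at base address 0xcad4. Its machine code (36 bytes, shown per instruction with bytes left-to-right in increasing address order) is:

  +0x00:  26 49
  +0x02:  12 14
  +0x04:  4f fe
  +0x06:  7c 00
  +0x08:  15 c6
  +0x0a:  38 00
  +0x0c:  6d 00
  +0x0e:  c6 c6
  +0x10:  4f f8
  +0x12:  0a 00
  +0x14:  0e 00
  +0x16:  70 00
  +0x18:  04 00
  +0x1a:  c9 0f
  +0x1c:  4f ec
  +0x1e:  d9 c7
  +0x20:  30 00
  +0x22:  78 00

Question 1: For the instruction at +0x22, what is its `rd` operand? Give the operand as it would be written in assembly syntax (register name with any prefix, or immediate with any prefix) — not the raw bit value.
off 0x22: read 78 00 as big → 0x7800
  top 4b → 0x7 → push [R]
  [11:10] rd=2 = r2

r2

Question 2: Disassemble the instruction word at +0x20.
decr r0

off 0x20: read 30 00 as big → 0x3000
  top 4b → 0x3 → decr [R]
  rd@[11:10]=0x0 ⇒ r0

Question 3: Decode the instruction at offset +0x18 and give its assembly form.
+0x18: 04 00 ⇒ word 0x0400 (big)
  op=0x0400>>12=0x0 ⇒ bor (RR)
  [11:10] rd=1 = r1
  [9:8] rs=0 = r0

bor r0, r1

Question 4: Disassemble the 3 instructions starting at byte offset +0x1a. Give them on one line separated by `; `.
subi #271, r2; je #-20; cmpi #455, r2

@+1a  big-endian(c9 0f) = 0xc90f
  op=0xc90f>>12=0xc ⇒ subi (RI)
  [11:10] rd=2 = r2
  [9:0] imm=271 = #271
@+1c  big-endian(4f ec) = 0x4fec
  op=0x4fec>>12=0x4 ⇒ je (J)
  [11:0] imm=4076 (s12→-20) = #-20
@+1e  big-endian(d9 c7) = 0xd9c7
  op=0xd9c7>>12=0xd ⇒ cmpi (RI)
  [11:10] rd=2 = r2
  [9:0] imm=455 = #455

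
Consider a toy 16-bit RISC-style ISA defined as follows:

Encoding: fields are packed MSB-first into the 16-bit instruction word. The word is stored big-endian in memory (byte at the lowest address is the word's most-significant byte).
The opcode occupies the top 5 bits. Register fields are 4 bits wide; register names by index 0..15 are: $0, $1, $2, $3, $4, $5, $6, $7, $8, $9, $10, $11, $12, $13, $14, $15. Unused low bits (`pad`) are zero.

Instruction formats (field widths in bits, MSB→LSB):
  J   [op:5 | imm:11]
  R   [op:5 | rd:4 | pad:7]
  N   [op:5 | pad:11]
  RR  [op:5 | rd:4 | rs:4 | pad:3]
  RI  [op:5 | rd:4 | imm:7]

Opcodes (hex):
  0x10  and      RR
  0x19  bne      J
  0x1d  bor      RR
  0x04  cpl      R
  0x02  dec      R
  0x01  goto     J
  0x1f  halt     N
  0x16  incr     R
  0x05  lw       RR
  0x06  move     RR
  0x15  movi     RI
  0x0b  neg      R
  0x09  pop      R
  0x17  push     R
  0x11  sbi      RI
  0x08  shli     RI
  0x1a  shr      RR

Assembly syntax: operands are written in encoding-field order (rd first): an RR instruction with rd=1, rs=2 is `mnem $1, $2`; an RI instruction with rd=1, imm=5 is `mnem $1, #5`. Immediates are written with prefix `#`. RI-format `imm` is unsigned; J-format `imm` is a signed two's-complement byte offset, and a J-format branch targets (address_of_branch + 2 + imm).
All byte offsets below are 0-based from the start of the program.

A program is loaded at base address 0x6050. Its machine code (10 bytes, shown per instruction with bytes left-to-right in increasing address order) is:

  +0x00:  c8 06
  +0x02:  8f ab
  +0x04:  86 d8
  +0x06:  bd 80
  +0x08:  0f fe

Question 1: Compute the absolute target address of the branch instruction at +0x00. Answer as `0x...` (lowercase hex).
+0x00: c8 06 ⇒ word 0xc806 (big)
  op=0xc806>>11=0x19 ⇒ bne (J)
  imm: (w>>0)&0x7ff=0x6 → #6
  target = base 0x6050 + off 0x00 + 2 + imm 6 = 0x6058

0x6058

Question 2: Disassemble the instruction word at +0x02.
sbi $15, #43

+0x02: 8f ab ⇒ word 0x8fab (big)
  op=0x8fab>>11=0x11 ⇒ sbi (RI)
  rd: (w>>7)&0xf=0xf → $15
  imm: (w>>0)&0x7f=0x2b → #43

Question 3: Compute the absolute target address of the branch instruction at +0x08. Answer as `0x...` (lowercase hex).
+0x08: 0f fe ⇒ word 0x0ffe (big)
  op=0x0ffe>>11=0x1 ⇒ goto (J)
  imm@[10:0]=0x7fe (s11→-2) ⇒ #-2
  target = base 0x6050 + off 0x08 + 2 + imm -2 = 0x6058

0x6058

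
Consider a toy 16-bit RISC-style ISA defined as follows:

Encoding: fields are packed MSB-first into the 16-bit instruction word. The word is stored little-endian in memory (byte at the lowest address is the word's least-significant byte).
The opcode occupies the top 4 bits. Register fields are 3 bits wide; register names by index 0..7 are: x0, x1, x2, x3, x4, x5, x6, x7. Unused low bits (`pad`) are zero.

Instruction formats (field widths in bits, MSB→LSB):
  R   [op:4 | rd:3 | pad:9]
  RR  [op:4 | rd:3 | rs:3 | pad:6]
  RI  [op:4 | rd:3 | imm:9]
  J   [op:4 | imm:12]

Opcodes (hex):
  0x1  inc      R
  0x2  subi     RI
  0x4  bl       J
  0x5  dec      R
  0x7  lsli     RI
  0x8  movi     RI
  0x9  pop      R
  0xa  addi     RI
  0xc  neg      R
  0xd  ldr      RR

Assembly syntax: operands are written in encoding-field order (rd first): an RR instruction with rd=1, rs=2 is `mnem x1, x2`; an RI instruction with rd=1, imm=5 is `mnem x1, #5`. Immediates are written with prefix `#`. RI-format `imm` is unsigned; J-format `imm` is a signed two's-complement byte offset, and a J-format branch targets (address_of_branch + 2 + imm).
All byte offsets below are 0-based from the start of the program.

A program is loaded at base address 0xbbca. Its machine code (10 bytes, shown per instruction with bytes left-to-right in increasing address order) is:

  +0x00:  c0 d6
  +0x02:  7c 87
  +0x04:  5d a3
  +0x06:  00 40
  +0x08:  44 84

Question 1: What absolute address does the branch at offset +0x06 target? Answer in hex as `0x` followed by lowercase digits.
0xbbd2

+0x06: 00 40 ⇒ word 0x4000 (little)
  op=0x4000>>12=0x4 ⇒ bl (J)
  imm: (w>>0)&0xfff=0x0 → #0
  target = base 0xbbca + off 0x06 + 2 + imm 0 = 0xbbd2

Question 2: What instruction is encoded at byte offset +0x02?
+0x02: 7c 87 ⇒ word 0x877c (little)
  op=0x877c>>12=0x8 ⇒ movi (RI)
  [11:9] rd=3 = x3
  [8:0] imm=380 = #380

movi x3, #380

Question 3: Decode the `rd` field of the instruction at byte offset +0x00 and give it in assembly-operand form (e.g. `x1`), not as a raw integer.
x3

+0x00: c0 d6 ⇒ word 0xd6c0 (little)
  opcode bits[15:12]=0xd: ldr/RR
  rd: (w>>9)&0x7=0x3 → x3
  rs: (w>>6)&0x7=0x3 → x3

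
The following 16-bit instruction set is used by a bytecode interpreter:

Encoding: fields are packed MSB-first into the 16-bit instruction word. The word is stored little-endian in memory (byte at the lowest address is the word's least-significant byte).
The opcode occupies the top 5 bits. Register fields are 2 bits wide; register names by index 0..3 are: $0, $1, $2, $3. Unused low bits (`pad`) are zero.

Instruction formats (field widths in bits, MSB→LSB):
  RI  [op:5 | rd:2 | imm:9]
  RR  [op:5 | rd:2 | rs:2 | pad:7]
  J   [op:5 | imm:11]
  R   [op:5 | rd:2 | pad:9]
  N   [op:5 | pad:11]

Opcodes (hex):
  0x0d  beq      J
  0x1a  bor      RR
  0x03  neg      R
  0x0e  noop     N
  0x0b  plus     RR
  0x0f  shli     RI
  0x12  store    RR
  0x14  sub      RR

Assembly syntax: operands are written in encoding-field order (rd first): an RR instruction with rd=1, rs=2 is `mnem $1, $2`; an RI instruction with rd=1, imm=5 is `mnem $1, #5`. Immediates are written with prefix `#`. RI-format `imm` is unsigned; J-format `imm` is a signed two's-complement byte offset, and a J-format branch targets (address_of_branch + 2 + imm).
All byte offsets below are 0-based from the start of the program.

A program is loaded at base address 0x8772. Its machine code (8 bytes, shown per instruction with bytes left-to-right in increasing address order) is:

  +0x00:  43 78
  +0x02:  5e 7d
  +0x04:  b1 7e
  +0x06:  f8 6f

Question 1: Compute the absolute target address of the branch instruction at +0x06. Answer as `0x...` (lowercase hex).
[06] f8 6f → 0x6ff8
  opcode bits[15:11]=0xd: beq/J
  imm: (w>>0)&0x7ff=0x7f8 (s11→-8) → #-8
  target = base 0x8772 + off 0x06 + 2 + imm -8 = 0x8772

0x8772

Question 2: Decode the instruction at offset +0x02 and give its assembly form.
+0x02: 5e 7d ⇒ word 0x7d5e (little)
  opcode bits[15:11]=0xf: shli/RI
  rd@[10:9]=0x2 ⇒ $2
  imm@[8:0]=0x15e ⇒ #350

shli $2, #350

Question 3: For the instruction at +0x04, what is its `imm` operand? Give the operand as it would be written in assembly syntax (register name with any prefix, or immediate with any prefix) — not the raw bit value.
+0x04: b1 7e ⇒ word 0x7eb1 (little)
  op=0x7eb1>>11=0xf ⇒ shli (RI)
  [10:9] rd=3 = $3
  [8:0] imm=177 = #177

#177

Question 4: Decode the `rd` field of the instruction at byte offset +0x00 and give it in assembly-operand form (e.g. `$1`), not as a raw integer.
off 0x00: read 43 78 as little → 0x7843
  op=0x7843>>11=0xf ⇒ shli (RI)
  rd@[10:9]=0x0 ⇒ $0
  imm@[8:0]=0x43 ⇒ #67

$0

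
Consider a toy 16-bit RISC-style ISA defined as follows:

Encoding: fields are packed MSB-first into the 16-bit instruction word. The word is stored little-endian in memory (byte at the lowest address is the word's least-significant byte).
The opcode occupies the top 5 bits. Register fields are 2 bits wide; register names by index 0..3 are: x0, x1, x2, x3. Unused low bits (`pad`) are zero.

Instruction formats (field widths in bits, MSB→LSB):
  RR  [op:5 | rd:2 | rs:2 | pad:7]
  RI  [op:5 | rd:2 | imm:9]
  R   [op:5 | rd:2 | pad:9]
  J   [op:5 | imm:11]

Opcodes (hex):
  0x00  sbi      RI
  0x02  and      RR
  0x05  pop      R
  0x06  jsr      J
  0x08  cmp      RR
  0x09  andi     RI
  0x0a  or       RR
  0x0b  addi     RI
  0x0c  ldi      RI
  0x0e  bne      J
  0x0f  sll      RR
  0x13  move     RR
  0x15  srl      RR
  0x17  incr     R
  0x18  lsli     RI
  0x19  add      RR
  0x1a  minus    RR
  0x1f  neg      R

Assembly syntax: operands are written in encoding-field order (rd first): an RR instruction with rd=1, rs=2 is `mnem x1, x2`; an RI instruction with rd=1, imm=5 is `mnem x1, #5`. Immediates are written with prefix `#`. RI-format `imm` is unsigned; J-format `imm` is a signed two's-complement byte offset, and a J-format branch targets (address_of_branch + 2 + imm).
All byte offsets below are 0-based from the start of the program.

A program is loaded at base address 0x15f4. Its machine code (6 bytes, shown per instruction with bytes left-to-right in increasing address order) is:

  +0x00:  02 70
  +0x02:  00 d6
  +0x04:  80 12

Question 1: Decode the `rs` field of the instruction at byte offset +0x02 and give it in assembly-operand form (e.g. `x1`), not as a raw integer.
x0

@+02  little-endian(00 d6) = 0xd600
  top 5b → 0x1a → minus [RR]
  [10:9] rd=3 = x3
  [8:7] rs=0 = x0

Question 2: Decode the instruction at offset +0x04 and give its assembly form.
+0x04: 80 12 ⇒ word 0x1280 (little)
  opcode bits[15:11]=0x2: and/RR
  rd: (w>>9)&0x3=0x1 → x1
  rs: (w>>7)&0x3=0x1 → x1

and x1, x1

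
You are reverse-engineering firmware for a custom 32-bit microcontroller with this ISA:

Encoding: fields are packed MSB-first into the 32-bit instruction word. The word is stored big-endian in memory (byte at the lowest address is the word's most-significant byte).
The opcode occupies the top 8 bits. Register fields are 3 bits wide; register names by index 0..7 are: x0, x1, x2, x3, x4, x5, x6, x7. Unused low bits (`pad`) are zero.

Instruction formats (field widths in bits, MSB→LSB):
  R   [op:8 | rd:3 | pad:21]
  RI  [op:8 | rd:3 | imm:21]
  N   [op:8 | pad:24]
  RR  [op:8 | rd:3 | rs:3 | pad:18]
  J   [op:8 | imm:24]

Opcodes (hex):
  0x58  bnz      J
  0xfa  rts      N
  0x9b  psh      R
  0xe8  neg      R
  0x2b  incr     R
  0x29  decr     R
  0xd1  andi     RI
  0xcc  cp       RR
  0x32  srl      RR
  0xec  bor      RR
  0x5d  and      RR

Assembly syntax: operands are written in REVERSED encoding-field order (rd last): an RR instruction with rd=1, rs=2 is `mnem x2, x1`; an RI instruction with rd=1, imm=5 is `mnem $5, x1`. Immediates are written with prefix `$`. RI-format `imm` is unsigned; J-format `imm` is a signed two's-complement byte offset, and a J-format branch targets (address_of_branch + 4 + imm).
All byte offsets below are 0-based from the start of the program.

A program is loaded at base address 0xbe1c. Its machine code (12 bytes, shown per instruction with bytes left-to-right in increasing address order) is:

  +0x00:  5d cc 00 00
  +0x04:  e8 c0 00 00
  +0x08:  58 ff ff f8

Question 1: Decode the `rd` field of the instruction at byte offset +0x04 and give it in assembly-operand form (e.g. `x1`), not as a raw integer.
x6

@+04  big-endian(e8 c0 00 00) = 0xe8c00000
  opcode bits[31:24]=0xe8: neg/R
  [23:21] rd=6 = x6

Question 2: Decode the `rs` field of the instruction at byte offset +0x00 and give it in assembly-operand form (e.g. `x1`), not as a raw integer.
x3

+0x00: 5d cc 00 00 ⇒ word 0x5dcc0000 (big)
  opcode bits[31:24]=0x5d: and/RR
  rd@[23:21]=0x6 ⇒ x6
  rs@[20:18]=0x3 ⇒ x3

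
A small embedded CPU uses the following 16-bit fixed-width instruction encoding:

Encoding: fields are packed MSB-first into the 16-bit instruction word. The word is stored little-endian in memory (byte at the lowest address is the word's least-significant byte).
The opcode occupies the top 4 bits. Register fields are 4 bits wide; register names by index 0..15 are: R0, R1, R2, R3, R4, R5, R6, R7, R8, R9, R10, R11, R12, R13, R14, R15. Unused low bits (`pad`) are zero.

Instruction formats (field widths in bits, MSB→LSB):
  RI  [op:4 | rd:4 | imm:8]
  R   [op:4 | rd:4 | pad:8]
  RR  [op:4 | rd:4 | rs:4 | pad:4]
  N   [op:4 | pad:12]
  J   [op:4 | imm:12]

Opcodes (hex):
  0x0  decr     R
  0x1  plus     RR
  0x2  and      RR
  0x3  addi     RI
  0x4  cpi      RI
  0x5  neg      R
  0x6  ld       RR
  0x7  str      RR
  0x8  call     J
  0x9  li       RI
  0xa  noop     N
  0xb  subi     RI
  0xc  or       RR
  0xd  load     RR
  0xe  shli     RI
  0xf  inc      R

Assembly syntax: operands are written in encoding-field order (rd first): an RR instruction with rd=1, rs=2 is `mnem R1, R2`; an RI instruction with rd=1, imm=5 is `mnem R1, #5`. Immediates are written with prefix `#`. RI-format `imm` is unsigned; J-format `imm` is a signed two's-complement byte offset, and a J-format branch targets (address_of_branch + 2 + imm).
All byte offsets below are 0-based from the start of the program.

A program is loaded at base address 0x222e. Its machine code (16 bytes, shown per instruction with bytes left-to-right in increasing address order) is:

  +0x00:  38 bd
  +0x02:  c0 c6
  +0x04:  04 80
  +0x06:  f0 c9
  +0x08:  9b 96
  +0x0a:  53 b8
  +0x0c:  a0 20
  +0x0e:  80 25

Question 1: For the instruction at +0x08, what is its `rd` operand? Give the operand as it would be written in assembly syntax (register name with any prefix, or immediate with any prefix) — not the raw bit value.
R6

off 0x08: read 9b 96 as little → 0x969b
  op=0x969b>>12=0x9 ⇒ li (RI)
  rd: (w>>8)&0xf=0x6 → R6
  imm: (w>>0)&0xff=0x9b → #155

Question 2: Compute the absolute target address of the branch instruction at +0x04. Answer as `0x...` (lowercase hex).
0x2238

@+04  little-endian(04 80) = 0x8004
  opcode bits[15:12]=0x8: call/J
  imm@[11:0]=0x4 ⇒ #4
  target = base 0x222e + off 0x04 + 2 + imm 4 = 0x2238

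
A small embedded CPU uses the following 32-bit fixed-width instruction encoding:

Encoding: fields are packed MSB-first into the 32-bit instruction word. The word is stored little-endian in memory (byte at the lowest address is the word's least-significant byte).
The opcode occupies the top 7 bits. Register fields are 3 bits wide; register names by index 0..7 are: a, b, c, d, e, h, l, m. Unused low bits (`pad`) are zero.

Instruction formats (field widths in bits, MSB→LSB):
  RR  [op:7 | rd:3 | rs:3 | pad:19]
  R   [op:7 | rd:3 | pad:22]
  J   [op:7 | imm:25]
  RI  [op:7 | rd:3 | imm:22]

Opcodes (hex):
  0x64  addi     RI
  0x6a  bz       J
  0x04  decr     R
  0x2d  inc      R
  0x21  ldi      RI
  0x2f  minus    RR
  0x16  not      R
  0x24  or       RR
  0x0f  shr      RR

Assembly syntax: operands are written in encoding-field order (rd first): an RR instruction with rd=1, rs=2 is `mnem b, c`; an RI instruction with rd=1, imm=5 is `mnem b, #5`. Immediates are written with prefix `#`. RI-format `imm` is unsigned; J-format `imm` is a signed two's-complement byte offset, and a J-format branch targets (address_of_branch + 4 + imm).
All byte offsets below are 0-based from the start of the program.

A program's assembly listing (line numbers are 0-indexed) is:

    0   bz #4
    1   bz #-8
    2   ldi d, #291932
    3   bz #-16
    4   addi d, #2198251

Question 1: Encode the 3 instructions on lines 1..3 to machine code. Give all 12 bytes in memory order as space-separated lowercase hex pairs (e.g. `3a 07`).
L1: bz op=0x6a:7|imm=-8:25 ⇒ 0xd5fffff8 ⇒ little f8 ff ff d5
L2: ldi op=0x21:7|rd=3:3|imm=291932:22 ⇒ 0x42c4745c ⇒ little 5c 74 c4 42
L3: bz op=0x6a:7|imm=-16:25 ⇒ 0xd5fffff0 ⇒ little f0 ff ff d5

f8 ff ff d5 5c 74 c4 42 f0 ff ff d5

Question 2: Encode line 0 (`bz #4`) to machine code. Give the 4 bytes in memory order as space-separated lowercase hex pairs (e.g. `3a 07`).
0. bz fields op=0x6a:7|imm=4:25 → word d4000004h → 04 00 00 d4

04 00 00 d4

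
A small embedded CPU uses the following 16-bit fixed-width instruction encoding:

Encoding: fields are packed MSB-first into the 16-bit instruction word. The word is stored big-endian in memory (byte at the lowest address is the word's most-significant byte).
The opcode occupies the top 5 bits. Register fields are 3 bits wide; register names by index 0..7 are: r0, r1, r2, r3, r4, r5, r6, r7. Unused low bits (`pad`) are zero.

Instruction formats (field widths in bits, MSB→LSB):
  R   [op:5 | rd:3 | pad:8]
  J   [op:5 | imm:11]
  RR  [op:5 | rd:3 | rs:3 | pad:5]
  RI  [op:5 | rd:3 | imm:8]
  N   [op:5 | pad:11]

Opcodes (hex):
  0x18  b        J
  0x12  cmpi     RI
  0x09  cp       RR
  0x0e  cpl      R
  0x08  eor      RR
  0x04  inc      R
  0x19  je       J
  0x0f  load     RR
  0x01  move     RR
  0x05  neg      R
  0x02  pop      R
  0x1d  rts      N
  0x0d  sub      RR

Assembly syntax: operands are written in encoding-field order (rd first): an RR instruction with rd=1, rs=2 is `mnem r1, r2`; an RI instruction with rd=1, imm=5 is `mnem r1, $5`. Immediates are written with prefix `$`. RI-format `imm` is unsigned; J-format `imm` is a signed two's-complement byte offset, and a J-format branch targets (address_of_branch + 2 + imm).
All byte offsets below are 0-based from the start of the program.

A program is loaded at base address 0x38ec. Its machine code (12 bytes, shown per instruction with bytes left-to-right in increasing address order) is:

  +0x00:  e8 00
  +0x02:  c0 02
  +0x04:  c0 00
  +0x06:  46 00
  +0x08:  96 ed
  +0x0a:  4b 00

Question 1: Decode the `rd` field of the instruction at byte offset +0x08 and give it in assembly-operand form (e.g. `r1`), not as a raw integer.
r6

@+08  big-endian(96 ed) = 0x96ed
  op=0x96ed>>11=0x12 ⇒ cmpi (RI)
  rd: (w>>8)&0x7=0x6 → r6
  imm: (w>>0)&0xff=0xed → $237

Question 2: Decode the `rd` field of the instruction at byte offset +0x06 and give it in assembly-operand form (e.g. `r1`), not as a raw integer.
r6

@+06  big-endian(46 00) = 0x4600
  top 5b → 0x8 → eor [RR]
  rd: (w>>8)&0x7=0x6 → r6
  rs: (w>>5)&0x7=0x0 → r0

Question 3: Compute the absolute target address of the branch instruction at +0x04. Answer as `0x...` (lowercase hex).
off 0x04: read c0 00 as big → 0xc000
  opcode bits[15:11]=0x18: b/J
  imm: (w>>0)&0x7ff=0x0 → $0
  target = base 0x38ec + off 0x04 + 2 + imm 0 = 0x38f2

0x38f2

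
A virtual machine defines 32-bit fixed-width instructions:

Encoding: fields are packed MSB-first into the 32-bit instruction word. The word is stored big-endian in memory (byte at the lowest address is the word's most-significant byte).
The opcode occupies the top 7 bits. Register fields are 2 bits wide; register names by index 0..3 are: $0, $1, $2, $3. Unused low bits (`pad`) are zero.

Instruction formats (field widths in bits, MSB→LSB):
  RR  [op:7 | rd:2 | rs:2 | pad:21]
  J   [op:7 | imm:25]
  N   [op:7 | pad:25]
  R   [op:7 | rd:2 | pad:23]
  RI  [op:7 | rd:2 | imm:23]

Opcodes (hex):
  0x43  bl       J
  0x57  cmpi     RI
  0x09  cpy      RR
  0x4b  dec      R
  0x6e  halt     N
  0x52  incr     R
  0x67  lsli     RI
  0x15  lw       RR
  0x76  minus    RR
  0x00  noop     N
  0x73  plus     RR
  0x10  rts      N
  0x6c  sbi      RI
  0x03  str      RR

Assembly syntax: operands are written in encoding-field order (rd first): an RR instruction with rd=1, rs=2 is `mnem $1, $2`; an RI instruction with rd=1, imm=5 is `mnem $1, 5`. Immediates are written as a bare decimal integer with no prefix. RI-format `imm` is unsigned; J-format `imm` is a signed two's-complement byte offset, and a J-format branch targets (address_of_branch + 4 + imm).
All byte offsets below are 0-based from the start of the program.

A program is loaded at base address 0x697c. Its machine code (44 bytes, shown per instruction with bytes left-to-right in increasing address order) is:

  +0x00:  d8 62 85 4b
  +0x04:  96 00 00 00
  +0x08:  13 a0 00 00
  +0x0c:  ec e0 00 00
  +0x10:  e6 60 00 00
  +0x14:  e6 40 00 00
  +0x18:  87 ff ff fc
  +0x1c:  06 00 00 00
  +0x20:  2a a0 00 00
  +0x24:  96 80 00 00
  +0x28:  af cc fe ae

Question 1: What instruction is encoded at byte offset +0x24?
dec $1

[24] 96 80 00 00 → 0x96800000
  top 7b → 0x4b → dec [R]
  rd@[24:23]=0x1 ⇒ $1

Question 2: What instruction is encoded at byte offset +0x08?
@+08  big-endian(13 a0 00 00) = 0x13a00000
  op=0x13a00000>>25=0x9 ⇒ cpy (RR)
  rd@[24:23]=0x3 ⇒ $3
  rs@[22:21]=0x1 ⇒ $1

cpy $3, $1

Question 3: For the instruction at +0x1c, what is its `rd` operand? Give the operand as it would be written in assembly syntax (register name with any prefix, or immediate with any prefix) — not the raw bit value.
$0

off 0x1c: read 06 00 00 00 as big → 0x06000000
  top 7b → 0x3 → str [RR]
  [24:23] rd=0 = $0
  [22:21] rs=0 = $0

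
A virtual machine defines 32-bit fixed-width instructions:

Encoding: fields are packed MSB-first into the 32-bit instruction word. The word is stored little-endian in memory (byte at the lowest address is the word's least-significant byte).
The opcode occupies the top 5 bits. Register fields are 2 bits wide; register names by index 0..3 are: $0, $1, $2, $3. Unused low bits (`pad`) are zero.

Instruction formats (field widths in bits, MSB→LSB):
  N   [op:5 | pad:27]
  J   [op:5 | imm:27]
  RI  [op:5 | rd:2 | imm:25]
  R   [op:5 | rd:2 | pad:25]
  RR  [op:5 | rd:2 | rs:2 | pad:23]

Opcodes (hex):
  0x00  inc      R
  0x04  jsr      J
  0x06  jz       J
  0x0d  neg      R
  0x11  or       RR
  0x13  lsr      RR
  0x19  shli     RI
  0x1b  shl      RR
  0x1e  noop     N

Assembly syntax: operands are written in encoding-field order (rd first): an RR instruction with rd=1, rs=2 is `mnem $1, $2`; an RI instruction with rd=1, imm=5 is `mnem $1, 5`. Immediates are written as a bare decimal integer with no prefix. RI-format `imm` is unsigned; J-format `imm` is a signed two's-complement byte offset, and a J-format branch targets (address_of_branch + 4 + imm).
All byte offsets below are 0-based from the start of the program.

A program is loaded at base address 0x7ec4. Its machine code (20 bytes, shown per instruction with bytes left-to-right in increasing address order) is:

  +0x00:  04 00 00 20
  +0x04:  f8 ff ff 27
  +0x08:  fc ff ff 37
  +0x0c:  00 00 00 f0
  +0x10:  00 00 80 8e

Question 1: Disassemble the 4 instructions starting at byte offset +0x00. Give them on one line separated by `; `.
@+00  little-endian(04 00 00 20) = 0x20000004
  top 5b → 0x4 → jsr [J]
  imm@[26:0]=0x4 ⇒ 4
@+04  little-endian(f8 ff ff 27) = 0x27fffff8
  top 5b → 0x4 → jsr [J]
  imm@[26:0]=0x7fffff8 (s27→-8) ⇒ -8
@+08  little-endian(fc ff ff 37) = 0x37fffffc
  top 5b → 0x6 → jz [J]
  imm@[26:0]=0x7fffffc (s27→-4) ⇒ -4
@+0c  little-endian(00 00 00 f0) = 0xf0000000
  top 5b → 0x1e → noop [N]

jsr 4; jsr -8; jz -4; noop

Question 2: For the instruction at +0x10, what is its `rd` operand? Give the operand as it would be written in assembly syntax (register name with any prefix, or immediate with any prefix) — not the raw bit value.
@+10  little-endian(00 00 80 8e) = 0x8e800000
  opcode bits[31:27]=0x11: or/RR
  rd@[26:25]=0x3 ⇒ $3
  rs@[24:23]=0x1 ⇒ $1

$3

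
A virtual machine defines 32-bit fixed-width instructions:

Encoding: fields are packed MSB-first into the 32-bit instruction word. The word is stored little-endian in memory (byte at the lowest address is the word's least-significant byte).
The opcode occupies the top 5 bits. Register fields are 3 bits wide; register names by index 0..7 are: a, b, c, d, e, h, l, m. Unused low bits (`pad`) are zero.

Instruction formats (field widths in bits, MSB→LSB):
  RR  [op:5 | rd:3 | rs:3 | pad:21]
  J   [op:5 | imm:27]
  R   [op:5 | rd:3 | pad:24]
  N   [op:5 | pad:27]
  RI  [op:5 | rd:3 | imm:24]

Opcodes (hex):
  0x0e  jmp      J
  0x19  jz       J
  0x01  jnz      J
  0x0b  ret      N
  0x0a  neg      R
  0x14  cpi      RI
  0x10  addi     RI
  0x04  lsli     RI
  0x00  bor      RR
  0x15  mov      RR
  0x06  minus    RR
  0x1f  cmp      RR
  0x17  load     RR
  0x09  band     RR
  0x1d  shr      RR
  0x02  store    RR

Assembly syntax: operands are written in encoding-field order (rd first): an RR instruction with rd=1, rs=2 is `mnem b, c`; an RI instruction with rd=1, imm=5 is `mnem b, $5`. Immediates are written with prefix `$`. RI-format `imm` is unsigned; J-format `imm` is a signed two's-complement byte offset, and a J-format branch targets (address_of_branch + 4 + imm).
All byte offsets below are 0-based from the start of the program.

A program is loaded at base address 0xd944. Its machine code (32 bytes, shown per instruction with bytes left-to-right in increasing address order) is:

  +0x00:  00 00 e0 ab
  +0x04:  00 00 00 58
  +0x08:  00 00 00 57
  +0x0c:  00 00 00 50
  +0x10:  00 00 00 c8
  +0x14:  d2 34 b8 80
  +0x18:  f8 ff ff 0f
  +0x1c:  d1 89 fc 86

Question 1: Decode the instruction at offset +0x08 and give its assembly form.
neg m

[08] 00 00 00 57 → 0x57000000
  op=0x57000000>>27=0xa ⇒ neg (R)
  [26:24] rd=7 = m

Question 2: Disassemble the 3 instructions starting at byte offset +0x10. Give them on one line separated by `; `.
jz $0; addi a, $12072146; jnz $-8

@+10  little-endian(00 00 00 c8) = 0xc8000000
  top 5b → 0x19 → jz [J]
  imm: (w>>0)&0x7ffffff=0x0 → $0
@+14  little-endian(d2 34 b8 80) = 0x80b834d2
  top 5b → 0x10 → addi [RI]
  rd: (w>>24)&0x7=0x0 → a
  imm: (w>>0)&0xffffff=0xb834d2 → $12072146
@+18  little-endian(f8 ff ff 0f) = 0x0ffffff8
  top 5b → 0x1 → jnz [J]
  imm: (w>>0)&0x7ffffff=0x7fffff8 (s27→-8) → $-8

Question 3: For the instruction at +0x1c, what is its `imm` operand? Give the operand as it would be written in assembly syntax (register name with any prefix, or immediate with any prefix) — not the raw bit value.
$16550353

@+1c  little-endian(d1 89 fc 86) = 0x86fc89d1
  op=0x86fc89d1>>27=0x10 ⇒ addi (RI)
  [26:24] rd=6 = l
  [23:0] imm=16550353 = $16550353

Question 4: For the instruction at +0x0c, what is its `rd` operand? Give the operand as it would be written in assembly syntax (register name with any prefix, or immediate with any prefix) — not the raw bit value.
a

+0x0c: 00 00 00 50 ⇒ word 0x50000000 (little)
  top 5b → 0xa → neg [R]
  rd: (w>>24)&0x7=0x0 → a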